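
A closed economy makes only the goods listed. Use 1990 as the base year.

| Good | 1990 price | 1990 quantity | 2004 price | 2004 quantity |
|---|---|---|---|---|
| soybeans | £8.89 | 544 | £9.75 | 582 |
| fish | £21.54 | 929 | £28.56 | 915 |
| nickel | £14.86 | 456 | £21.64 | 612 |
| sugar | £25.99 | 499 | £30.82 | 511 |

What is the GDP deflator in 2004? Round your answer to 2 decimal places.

Nominal GDP 2004 = 9.75·582 + 28.56·915 + 21.64·612 + 30.82·511 = 60799.60.
Real GDP 2004 (at 1990 prices) = 8.89·582 + 21.54·915 + 14.86·612 + 25.99·511 = 47258.29.
Deflator = Nominal/Real × 100 = 60799.60/47258.29 × 100 = 128.654.

128.65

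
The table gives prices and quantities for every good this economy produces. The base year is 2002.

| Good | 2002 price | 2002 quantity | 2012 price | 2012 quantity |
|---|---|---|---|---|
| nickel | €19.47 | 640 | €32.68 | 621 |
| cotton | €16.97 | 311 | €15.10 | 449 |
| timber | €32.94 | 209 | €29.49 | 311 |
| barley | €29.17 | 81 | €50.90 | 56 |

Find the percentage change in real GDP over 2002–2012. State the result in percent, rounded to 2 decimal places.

17.06%

Real GDP 2002 = Nominal GDP 2002 = 19.47·640 + 16.97·311 + 32.94·209 + 29.17·81 = 26985.70.
Real GDP 2012 (at 2002 prices) = 19.47·621 + 16.97·449 + 32.94·311 + 29.17·56 = 31588.26.
Real growth = 31588.26/26985.70 − 1 = 0.1706.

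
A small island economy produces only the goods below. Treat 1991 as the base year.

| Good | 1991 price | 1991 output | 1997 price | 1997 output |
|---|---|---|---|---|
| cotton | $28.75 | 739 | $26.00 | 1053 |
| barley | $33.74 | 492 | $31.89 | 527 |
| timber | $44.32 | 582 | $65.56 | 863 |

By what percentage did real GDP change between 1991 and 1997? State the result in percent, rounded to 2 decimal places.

35.61%

Real GDP 1991 = Nominal GDP 1991 = 28.75·739 + 33.74·492 + 44.32·582 = 63640.57.
Real GDP 1997 (at 1991 prices) = 28.75·1053 + 33.74·527 + 44.32·863 = 86302.89.
Real growth = 86302.89/63640.57 − 1 = 0.3561.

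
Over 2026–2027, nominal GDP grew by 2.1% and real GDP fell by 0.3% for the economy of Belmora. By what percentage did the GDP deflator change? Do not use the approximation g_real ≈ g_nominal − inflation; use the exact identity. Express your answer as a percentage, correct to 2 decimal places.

(1 + g_nom) = (1 + g_real)(1 + π), so π = 1.0210 / 0.9970 − 1 = 0.02407.

2.41%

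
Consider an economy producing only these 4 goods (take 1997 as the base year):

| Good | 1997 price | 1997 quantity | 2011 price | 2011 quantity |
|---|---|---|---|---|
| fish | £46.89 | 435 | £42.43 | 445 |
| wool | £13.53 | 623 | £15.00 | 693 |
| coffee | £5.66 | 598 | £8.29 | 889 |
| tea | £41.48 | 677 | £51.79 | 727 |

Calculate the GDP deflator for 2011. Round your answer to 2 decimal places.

113.55

Nominal GDP 2011 = 42.43·445 + 15.00·693 + 8.29·889 + 51.79·727 = 74297.49.
Real GDP 2011 (at 1997 prices) = 46.89·445 + 13.53·693 + 5.66·889 + 41.48·727 = 65430.04.
Deflator = Nominal/Real × 100 = 74297.49/65430.04 × 100 = 113.553.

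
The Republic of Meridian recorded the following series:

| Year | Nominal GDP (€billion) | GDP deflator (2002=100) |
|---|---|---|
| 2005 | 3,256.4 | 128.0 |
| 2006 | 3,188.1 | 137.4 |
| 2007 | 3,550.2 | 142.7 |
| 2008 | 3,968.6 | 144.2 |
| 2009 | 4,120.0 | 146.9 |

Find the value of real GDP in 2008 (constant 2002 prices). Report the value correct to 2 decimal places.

€2,752.15 billion

Real GDP 2008 = 3968.6 / 1.442 = 2752.15.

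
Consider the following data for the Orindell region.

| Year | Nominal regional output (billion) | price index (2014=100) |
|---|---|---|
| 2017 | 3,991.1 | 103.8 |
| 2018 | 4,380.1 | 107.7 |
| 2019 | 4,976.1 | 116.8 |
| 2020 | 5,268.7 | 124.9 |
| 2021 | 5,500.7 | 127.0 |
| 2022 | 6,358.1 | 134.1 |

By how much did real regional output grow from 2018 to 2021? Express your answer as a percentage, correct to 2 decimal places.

6.50%

Real regional output 2018 = 4380.1/1.077 = 4066.95.
Real regional output 2021 = 5500.7/1.270 = 4331.26.
Change = 4331.26/4066.95 − 1 = 0.0650.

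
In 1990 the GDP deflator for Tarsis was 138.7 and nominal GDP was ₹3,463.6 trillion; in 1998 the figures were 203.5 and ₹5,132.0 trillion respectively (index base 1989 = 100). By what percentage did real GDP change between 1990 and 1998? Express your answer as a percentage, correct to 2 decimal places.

Deflate each year: 1990 → 3463.6/1.387 = 2497.19; 1998 → 5132.0/2.035 = 2521.87.
So real GDP changed by 2521.87/2497.19 − 1 = 0.0099, i.e. 0.99%.

0.99%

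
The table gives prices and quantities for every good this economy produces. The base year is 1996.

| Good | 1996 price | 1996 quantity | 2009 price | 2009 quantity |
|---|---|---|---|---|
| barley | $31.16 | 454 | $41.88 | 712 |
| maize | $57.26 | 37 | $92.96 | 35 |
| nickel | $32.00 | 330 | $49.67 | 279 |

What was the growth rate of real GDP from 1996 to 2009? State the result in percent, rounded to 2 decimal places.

23.46%

Real GDP 1996 = Nominal GDP 1996 = 31.16·454 + 57.26·37 + 32.00·330 = 26825.26.
Real GDP 2009 (at 1996 prices) = 31.16·712 + 57.26·35 + 32.00·279 = 33118.02.
Real growth = 33118.02/26825.26 − 1 = 0.2346.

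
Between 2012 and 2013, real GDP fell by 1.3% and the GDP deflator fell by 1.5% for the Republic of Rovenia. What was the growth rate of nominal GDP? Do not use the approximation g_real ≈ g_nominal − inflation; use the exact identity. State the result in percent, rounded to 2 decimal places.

-2.78%

(1 + g_nom) = (1 + g_real)(1 + π) = 0.9870 × 0.9850 = 0.97220.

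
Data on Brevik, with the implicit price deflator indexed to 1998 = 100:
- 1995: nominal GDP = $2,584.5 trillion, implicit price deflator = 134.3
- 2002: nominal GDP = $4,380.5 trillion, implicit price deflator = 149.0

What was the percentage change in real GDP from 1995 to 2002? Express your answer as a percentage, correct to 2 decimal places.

Deflate each year: 1995 → 2584.5/1.343 = 1924.42; 2002 → 4380.5/1.490 = 2939.93.
So real GDP changed by 2939.93/1924.42 − 1 = 0.5277, i.e. 52.77%.

52.77%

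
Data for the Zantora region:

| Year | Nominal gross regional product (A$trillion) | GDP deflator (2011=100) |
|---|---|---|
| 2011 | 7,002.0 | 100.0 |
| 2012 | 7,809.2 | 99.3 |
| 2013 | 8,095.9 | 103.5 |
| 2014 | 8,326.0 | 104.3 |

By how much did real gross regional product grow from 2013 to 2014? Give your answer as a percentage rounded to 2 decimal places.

Real gross regional product 2013 = 8095.9/1.035 = 7822.13.
Real gross regional product 2014 = 8326.0/1.043 = 7982.74.
Change = 7982.74/7822.13 − 1 = 0.0205.

2.05%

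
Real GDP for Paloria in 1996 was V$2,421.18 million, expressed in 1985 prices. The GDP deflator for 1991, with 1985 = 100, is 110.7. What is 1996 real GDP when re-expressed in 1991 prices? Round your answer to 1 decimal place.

V$2,680.2 million

Real GDP in 1991 prices = Real GDP in 1985 prices × (P_1991/P_1985) = 2421.18 × 1.107 = 2680.25.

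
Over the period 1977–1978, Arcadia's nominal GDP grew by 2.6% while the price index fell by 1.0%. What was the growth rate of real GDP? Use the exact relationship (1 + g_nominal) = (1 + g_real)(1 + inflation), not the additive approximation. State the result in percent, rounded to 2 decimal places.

(1 + g_nom) = (1 + g_real)(1 + π), so g_real = 1.0260 / 0.9900 − 1 = 0.03636.

3.64%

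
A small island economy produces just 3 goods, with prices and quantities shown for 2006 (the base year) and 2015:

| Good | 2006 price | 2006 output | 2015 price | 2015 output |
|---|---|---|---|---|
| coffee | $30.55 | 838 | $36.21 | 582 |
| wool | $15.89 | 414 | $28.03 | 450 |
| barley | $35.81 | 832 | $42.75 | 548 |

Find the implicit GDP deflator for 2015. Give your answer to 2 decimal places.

Nominal GDP 2015 = 36.21·582 + 28.03·450 + 42.75·548 = 57114.72.
Real GDP 2015 (at 2006 prices) = 30.55·582 + 15.89·450 + 35.81·548 = 44554.48.
Deflator = Nominal/Real × 100 = 57114.72/44554.48 × 100 = 128.191.

128.19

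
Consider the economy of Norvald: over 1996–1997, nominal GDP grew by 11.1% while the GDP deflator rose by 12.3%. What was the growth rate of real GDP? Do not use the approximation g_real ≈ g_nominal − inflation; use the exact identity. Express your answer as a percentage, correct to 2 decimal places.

(1 + g_nom) = (1 + g_real)(1 + π), so g_real = 1.1110 / 1.1230 − 1 = -0.01069.

-1.07%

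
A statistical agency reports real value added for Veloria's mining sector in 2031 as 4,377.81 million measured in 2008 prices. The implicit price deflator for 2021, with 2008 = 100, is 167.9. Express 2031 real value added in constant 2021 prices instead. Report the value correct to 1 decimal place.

Real value added in 2021 prices = Real value added in 2008 prices × (P_2021/P_2008) = 4377.81 × 1.679 = 7350.34.

7,350.3 million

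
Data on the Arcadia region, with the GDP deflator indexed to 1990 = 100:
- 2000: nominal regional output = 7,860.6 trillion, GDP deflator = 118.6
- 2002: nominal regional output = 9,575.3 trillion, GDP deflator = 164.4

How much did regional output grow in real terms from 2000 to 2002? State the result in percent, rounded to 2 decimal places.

Deflate each year: 2000 → 7860.6/1.186 = 6627.82; 2002 → 9575.3/1.644 = 5824.39.
So real regional output changed by 5824.39/6627.82 − 1 = -0.1212, i.e. -12.12%.

-12.12%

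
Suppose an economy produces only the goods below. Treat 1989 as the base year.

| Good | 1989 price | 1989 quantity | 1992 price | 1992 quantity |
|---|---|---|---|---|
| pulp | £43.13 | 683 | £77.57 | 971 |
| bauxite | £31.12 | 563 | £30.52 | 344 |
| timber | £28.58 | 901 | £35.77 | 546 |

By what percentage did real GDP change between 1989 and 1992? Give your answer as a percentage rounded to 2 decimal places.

Real GDP 1989 = Nominal GDP 1989 = 43.13·683 + 31.12·563 + 28.58·901 = 72728.93.
Real GDP 1992 (at 1989 prices) = 43.13·971 + 31.12·344 + 28.58·546 = 68189.19.
Real growth = 68189.19/72728.93 − 1 = -0.0624.

-6.24%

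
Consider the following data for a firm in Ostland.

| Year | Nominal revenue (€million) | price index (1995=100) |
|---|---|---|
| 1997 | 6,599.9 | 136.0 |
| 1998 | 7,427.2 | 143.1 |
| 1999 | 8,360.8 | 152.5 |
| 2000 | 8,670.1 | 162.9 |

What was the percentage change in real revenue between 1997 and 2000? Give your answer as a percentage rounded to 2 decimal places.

9.67%

Real revenue 1997 = 6599.9/1.360 = 4852.87.
Real revenue 2000 = 8670.1/1.629 = 5322.34.
Change = 5322.34/4852.87 − 1 = 0.0967.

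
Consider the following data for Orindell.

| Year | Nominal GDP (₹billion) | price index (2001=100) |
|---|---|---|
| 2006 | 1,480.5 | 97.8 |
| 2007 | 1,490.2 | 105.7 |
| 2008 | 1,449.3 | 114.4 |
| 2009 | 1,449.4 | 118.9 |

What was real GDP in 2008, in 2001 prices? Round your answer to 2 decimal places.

Real GDP 2008 = 1449.3 / 1.144 = 1266.87.

₹1,266.87 billion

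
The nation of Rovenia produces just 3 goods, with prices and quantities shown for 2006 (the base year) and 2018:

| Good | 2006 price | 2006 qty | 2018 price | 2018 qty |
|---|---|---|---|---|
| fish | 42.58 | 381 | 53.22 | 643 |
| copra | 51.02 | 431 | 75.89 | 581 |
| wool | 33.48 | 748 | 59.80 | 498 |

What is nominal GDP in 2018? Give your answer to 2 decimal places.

108092.95

Nominal GDP 2018 = Σ (p_2018 × q_2018) = 53.22·643 + 75.89·581 + 59.80·498 = 108092.95.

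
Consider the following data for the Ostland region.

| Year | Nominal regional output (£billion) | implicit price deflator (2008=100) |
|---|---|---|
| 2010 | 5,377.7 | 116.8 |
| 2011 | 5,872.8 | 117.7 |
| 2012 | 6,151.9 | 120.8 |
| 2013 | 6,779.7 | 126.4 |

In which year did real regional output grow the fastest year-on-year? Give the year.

2011: real = 5872.8/1.177 = 4989.63; growth vs 2010 (4604.20) = 8.37%.
2012: real = 6151.9/1.208 = 5092.63; growth vs 2011 (4989.63) = 2.06%.
2013: real = 6779.7/1.264 = 5363.69; growth vs 2012 (5092.63) = 5.32%.

2011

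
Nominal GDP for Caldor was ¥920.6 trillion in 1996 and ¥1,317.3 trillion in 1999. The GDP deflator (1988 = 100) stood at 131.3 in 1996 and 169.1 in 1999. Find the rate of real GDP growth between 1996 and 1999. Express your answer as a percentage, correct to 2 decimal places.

Real GDP 1996 = 920.6 / 1.313 = 701.14.
Real GDP 1999 = 1317.3 / 1.691 = 779.01.
Real growth = 779.01 / 701.14 − 1 = 0.1111.

11.11%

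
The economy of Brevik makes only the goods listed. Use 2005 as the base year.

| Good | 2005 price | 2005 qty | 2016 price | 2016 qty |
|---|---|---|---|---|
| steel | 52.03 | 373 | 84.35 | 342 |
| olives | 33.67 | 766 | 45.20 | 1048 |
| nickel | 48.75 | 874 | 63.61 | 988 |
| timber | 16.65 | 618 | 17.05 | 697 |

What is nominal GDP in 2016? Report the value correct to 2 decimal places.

Nominal GDP 2016 = Σ (p_2016 × q_2016) = 84.35·342 + 45.20·1048 + 63.61·988 + 17.05·697 = 150947.83.

150947.83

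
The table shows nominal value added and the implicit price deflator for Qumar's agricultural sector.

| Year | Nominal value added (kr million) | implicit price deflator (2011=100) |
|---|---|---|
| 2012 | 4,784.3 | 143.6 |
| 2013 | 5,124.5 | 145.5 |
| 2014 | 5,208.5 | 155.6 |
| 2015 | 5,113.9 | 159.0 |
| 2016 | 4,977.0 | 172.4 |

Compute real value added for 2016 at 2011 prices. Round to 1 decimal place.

Real value added 2016 = 4977.0 / 1.724 = 2886.89.

kr 2,886.9 million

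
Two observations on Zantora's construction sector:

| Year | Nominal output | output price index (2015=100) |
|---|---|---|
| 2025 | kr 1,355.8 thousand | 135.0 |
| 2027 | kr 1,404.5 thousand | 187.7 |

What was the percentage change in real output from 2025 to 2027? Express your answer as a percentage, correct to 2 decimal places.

Real output 2025 = 1355.8 / 1.350 = 1004.30.
Real output 2027 = 1404.5 / 1.877 = 748.27.
Real growth = 748.27 / 1004.30 − 1 = -0.2549.

-25.49%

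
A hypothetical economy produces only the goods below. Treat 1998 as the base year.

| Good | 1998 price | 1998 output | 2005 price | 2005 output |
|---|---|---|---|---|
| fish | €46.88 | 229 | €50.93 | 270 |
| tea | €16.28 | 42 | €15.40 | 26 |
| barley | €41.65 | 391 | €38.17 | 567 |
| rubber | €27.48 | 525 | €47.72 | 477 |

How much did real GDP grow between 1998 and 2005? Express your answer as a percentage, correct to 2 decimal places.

Real GDP 1998 = Nominal GDP 1998 = 46.88·229 + 16.28·42 + 41.65·391 + 27.48·525 = 42131.43.
Real GDP 2005 (at 1998 prices) = 46.88·270 + 16.28·26 + 41.65·567 + 27.48·477 = 49804.39.
Real growth = 49804.39/42131.43 − 1 = 0.1821.

18.21%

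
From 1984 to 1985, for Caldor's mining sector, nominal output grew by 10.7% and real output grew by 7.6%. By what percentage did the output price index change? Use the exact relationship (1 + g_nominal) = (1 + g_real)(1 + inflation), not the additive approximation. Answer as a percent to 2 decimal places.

2.88%

(1 + g_nom) = (1 + g_real)(1 + π), so π = 1.1070 / 1.0760 − 1 = 0.02881.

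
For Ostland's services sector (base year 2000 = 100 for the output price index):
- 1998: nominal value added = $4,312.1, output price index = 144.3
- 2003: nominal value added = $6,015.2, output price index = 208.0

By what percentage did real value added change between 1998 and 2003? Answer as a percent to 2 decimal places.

-3.22%

Real value added 1998 = 4312.1 / 1.443 = 2988.29.
Real value added 2003 = 6015.2 / 2.080 = 2891.92.
Real growth = 2891.92 / 2988.29 − 1 = -0.0322.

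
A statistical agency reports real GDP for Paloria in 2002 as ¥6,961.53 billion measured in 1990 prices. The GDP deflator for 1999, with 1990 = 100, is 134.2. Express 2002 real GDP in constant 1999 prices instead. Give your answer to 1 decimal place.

¥9,342.4 billion

Real GDP in 1999 prices = Real GDP in 1990 prices × (P_1999/P_1990) = 6961.53 × 1.342 = 9342.37.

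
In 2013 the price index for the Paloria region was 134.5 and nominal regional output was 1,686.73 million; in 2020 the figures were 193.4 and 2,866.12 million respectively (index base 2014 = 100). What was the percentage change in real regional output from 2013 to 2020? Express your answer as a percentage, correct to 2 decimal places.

18.17%

Deflate each year: 2013 → 1686.73/1.345 = 1254.07; 2020 → 2866.12/1.934 = 1481.96.
So real regional output changed by 1481.96/1254.07 − 1 = 0.1817, i.e. 18.17%.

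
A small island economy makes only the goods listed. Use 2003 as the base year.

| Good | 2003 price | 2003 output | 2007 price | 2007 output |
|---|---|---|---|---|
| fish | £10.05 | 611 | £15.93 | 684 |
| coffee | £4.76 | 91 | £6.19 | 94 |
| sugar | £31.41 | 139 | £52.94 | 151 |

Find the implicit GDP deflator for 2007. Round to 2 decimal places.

Nominal GDP 2007 = 15.93·684 + 6.19·94 + 52.94·151 = 19471.92.
Real GDP 2007 (at 2003 prices) = 10.05·684 + 4.76·94 + 31.41·151 = 12064.55.
Deflator = Nominal/Real × 100 = 19471.92/12064.55 × 100 = 161.398.

161.40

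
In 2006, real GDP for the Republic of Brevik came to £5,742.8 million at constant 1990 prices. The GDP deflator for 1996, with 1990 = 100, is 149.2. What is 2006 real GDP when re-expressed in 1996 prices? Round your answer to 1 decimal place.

£8,568.3 million

Real GDP in 1996 prices = Real GDP in 1990 prices × (P_1996/P_1990) = 5742.8 × 1.492 = 8568.26.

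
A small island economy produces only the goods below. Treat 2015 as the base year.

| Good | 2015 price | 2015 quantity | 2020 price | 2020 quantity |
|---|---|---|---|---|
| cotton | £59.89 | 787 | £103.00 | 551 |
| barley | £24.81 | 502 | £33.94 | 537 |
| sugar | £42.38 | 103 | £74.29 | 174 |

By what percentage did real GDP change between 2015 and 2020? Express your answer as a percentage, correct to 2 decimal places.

-16.04%

Real GDP 2015 = Nominal GDP 2015 = 59.89·787 + 24.81·502 + 42.38·103 = 63953.19.
Real GDP 2020 (at 2015 prices) = 59.89·551 + 24.81·537 + 42.38·174 = 53696.48.
Real growth = 53696.48/63953.19 − 1 = -0.1604.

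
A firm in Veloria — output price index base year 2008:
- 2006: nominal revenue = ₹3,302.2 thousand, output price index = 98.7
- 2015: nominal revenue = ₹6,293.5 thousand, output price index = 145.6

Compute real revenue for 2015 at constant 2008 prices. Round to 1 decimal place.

Real revenue = Nominal / (output price index/100) = 6293.5 / 1.456 = 4322.46.

₹4,322.5 thousand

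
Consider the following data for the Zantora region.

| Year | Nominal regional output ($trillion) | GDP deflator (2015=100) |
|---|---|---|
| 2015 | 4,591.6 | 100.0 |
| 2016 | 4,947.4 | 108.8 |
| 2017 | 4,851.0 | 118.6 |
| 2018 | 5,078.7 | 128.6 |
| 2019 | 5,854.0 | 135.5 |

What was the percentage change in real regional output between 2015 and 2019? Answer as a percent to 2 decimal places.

Real regional output 2015 = 4591.6/1.000 = 4591.60.
Real regional output 2019 = 5854.0/1.355 = 4320.30.
Change = 4320.30/4591.60 − 1 = -0.0591.

-5.91%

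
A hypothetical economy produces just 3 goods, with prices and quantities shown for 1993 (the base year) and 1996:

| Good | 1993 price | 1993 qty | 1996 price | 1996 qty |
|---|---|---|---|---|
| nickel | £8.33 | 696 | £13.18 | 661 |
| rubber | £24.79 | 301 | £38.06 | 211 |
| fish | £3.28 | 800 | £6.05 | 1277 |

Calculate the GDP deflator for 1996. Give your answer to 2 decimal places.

163.94

Nominal GDP 1996 = 13.18·661 + 38.06·211 + 6.05·1277 = 24468.49.
Real GDP 1996 (at 1993 prices) = 8.33·661 + 24.79·211 + 3.28·1277 = 14925.38.
Deflator = Nominal/Real × 100 = 24468.49/14925.38 × 100 = 163.939.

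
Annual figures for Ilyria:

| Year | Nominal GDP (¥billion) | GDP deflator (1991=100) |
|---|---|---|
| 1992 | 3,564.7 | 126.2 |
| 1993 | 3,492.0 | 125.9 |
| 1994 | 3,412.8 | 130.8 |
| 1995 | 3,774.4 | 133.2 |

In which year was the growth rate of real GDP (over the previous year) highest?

1993: real = 3492.0/1.259 = 2773.63; growth vs 1992 (2824.64) = -1.81%.
1994: real = 3412.8/1.308 = 2609.17; growth vs 1993 (2773.63) = -5.93%.
1995: real = 3774.4/1.332 = 2833.63; growth vs 1994 (2609.17) = 8.60%.

1995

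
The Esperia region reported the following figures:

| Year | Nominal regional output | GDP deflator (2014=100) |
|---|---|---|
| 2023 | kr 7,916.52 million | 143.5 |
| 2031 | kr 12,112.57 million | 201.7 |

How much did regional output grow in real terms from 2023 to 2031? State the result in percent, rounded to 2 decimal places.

Real regional output 2023 = 7916.52 / 1.435 = 5516.74.
Real regional output 2031 = 12112.57 / 2.017 = 6005.24.
Real growth = 6005.24 / 5516.74 − 1 = 0.0885.

8.85%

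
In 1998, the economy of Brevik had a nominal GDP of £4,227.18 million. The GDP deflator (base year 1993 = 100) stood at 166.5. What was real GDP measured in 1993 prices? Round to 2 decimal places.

Real GDP = Nominal / (GDP deflator/100) = 4227.18 / 1.665 = 2538.85.

£2,538.85 million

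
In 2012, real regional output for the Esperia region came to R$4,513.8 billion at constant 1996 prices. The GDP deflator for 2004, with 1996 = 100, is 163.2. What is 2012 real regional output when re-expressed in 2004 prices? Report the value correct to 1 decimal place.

Real regional output in 2004 prices = Real regional output in 1996 prices × (P_2004/P_1996) = 4513.8 × 1.632 = 7366.52.

R$7,366.5 billion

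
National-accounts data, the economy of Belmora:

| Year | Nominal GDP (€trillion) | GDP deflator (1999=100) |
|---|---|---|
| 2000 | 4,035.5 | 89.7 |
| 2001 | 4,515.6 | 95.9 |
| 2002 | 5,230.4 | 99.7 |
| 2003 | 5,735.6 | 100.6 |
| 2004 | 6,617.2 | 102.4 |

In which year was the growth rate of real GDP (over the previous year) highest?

2001: real = 4515.6/0.959 = 4708.65; growth vs 2000 (4498.89) = 4.66%.
2002: real = 5230.4/0.997 = 5246.14; growth vs 2001 (4708.65) = 11.41%.
2003: real = 5735.6/1.006 = 5701.39; growth vs 2002 (5246.14) = 8.68%.
2004: real = 6617.2/1.024 = 6462.11; growth vs 2003 (5701.39) = 13.34%.

2004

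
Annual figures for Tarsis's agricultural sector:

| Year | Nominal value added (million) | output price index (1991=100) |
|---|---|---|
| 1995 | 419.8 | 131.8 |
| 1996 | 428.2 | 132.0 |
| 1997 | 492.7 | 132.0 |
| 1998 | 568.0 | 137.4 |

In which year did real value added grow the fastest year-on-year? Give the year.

1996: real = 428.2/1.320 = 324.39; growth vs 1995 (318.51) = 1.85%.
1997: real = 492.7/1.320 = 373.26; growth vs 1996 (324.39) = 15.07%.
1998: real = 568.0/1.374 = 413.39; growth vs 1997 (373.26) = 10.75%.

1997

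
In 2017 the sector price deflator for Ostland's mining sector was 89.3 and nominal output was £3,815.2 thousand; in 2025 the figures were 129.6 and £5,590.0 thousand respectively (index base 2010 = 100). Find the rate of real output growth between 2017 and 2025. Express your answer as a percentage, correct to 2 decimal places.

Deflate each year: 2017 → 3815.2/0.893 = 4272.34; 2025 → 5590.0/1.296 = 4313.27.
So real output changed by 4313.27/4272.34 − 1 = 0.0096, i.e. 0.96%.

0.96%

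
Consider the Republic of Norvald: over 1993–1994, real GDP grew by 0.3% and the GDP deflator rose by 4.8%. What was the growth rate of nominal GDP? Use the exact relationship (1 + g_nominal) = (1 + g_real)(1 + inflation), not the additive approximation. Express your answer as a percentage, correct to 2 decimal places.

5.11%

(1 + g_nom) = (1 + g_real)(1 + π) = 1.0030 × 1.0480 = 1.05114.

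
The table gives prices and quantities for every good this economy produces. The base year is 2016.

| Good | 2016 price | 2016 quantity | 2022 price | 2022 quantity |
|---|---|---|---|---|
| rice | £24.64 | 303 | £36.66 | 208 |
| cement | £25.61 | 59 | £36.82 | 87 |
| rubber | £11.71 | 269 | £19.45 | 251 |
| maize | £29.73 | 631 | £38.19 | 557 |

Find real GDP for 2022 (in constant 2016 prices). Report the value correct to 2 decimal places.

Real GDP 2022 = Σ (p_2016 × q_2022) = 24.64·208 + 25.61·87 + 11.71·251 + 29.73·557 = 26852.01.

£26852.01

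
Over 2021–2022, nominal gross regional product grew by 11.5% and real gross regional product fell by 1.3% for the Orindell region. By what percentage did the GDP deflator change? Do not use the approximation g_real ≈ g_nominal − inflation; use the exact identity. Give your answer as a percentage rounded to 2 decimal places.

(1 + g_nom) = (1 + g_real)(1 + π), so π = 1.1150 / 0.9870 − 1 = 0.12969.

12.97%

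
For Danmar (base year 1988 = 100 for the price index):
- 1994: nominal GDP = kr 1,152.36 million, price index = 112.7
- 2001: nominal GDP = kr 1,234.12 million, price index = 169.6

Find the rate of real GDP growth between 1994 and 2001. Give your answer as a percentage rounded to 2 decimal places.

-28.83%

Real GDP 1994 = 1152.36 / 1.127 = 1022.50.
Real GDP 2001 = 1234.12 / 1.696 = 727.67.
Real growth = 727.67 / 1022.50 − 1 = -0.2883.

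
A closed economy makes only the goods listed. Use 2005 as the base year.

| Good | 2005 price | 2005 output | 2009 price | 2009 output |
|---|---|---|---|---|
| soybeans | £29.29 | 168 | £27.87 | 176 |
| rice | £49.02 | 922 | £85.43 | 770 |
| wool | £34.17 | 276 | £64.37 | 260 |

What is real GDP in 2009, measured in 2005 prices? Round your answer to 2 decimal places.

£51784.64

Real GDP 2009 = Σ (p_2005 × q_2009) = 29.29·176 + 49.02·770 + 34.17·260 = 51784.64.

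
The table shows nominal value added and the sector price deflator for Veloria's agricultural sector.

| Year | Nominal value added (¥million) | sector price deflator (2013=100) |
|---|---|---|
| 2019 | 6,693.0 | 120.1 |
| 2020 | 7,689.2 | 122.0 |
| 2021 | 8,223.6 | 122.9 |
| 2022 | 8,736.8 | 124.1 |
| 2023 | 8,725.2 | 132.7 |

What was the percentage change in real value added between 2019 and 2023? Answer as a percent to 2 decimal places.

Real value added 2019 = 6693.0/1.201 = 5572.86.
Real value added 2023 = 8725.2/1.327 = 6575.13.
Change = 6575.13/5572.86 − 1 = 0.1798.

17.98%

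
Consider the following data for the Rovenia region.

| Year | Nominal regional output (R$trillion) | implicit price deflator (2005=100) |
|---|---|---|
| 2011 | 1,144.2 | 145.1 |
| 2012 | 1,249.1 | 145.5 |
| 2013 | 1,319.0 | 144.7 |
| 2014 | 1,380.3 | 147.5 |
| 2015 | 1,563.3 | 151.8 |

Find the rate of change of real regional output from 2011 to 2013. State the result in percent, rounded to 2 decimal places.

15.60%

Real regional output 2011 = 1144.2/1.451 = 788.56.
Real regional output 2013 = 1319.0/1.447 = 911.54.
Change = 911.54/788.56 − 1 = 0.1560.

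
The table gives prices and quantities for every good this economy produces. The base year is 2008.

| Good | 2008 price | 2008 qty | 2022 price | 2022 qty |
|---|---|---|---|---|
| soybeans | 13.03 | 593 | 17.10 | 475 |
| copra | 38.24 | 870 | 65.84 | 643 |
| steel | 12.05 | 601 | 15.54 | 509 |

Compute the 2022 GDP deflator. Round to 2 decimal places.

158.13

Nominal GDP 2022 = 17.10·475 + 65.84·643 + 15.54·509 = 58367.48.
Real GDP 2022 (at 2008 prices) = 13.03·475 + 38.24·643 + 12.05·509 = 36911.02.
Deflator = Nominal/Real × 100 = 58367.48/36911.02 × 100 = 158.130.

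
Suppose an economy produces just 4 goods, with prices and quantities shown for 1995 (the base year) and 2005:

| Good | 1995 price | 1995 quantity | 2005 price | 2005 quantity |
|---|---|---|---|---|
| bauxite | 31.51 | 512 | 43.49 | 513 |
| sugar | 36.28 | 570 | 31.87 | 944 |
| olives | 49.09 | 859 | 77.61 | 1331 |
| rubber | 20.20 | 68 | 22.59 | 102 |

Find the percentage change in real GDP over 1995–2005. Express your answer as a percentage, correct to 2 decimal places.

Real GDP 1995 = Nominal GDP 1995 = 31.51·512 + 36.28·570 + 49.09·859 + 20.20·68 = 80354.63.
Real GDP 2005 (at 1995 prices) = 31.51·513 + 36.28·944 + 49.09·1331 + 20.20·102 = 117812.14.
Real growth = 117812.14/80354.63 − 1 = 0.4662.

46.62%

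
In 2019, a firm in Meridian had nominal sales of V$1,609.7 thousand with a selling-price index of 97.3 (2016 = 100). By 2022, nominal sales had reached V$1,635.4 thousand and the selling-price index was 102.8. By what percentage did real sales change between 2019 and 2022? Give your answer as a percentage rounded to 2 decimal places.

-3.84%

Deflate each year: 2019 → 1609.7/0.973 = 1654.37; 2022 → 1635.4/1.028 = 1590.86.
So real sales changed by 1590.86/1654.37 − 1 = -0.0384, i.e. -3.84%.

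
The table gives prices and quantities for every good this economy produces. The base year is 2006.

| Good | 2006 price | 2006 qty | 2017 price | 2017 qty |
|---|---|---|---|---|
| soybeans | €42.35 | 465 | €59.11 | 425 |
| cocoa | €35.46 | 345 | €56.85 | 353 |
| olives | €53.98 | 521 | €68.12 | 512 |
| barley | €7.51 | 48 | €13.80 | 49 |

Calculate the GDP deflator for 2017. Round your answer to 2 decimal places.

137.97

Nominal GDP 2017 = 59.11·425 + 56.85·353 + 68.12·512 + 13.80·49 = 80743.44.
Real GDP 2017 (at 2006 prices) = 42.35·425 + 35.46·353 + 53.98·512 + 7.51·49 = 58521.88.
Deflator = Nominal/Real × 100 = 80743.44/58521.88 × 100 = 137.971.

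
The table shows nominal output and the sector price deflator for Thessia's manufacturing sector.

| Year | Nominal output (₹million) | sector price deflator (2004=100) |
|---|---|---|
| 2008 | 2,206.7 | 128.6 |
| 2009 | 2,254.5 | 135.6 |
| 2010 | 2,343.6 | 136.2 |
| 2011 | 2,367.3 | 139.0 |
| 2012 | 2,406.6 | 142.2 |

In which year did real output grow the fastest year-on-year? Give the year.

2010

2009: real = 2254.5/1.356 = 1662.61; growth vs 2008 (1715.94) = -3.11%.
2010: real = 2343.6/1.362 = 1720.70; growth vs 2009 (1662.61) = 3.49%.
2011: real = 2367.3/1.390 = 1703.09; growth vs 2010 (1720.70) = -1.02%.
2012: real = 2406.6/1.422 = 1692.41; growth vs 2011 (1703.09) = -0.63%.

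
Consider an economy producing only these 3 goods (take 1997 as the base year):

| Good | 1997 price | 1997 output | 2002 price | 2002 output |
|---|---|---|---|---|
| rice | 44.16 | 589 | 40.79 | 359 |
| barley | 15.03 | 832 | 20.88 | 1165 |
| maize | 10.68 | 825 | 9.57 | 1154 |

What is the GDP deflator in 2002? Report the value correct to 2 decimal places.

109.47

Nominal GDP 2002 = 40.79·359 + 20.88·1165 + 9.57·1154 = 50012.59.
Real GDP 2002 (at 1997 prices) = 44.16·359 + 15.03·1165 + 10.68·1154 = 45688.11.
Deflator = Nominal/Real × 100 = 50012.59/45688.11 × 100 = 109.465.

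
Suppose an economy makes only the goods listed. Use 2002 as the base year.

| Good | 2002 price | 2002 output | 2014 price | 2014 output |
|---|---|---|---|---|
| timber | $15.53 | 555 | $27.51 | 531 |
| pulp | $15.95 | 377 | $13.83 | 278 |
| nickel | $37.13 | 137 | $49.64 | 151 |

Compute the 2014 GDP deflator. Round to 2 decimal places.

Nominal GDP 2014 = 27.51·531 + 13.83·278 + 49.64·151 = 25948.19.
Real GDP 2014 (at 2002 prices) = 15.53·531 + 15.95·278 + 37.13·151 = 18287.16.
Deflator = Nominal/Real × 100 = 25948.19/18287.16 × 100 = 141.893.

141.89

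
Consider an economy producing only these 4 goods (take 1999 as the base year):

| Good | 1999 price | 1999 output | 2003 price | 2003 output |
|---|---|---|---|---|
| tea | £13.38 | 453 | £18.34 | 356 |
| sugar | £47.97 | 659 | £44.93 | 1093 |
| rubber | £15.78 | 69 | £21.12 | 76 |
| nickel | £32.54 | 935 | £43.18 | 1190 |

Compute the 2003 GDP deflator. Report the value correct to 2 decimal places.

Nominal GDP 2003 = 18.34·356 + 44.93·1093 + 21.12·76 + 43.18·1190 = 108626.85.
Real GDP 2003 (at 1999 prices) = 13.38·356 + 47.97·1093 + 15.78·76 + 32.54·1190 = 97116.37.
Deflator = Nominal/Real × 100 = 108626.85/97116.37 × 100 = 111.852.

111.85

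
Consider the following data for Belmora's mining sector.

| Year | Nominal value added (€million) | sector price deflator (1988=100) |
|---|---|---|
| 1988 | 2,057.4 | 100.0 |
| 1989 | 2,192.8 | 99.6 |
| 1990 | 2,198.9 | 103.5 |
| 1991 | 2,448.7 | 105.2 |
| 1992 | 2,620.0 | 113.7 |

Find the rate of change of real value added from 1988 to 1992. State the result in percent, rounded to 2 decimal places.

12.00%

Real value added 1988 = 2057.4/1.000 = 2057.40.
Real value added 1992 = 2620.0/1.137 = 2304.31.
Change = 2304.31/2057.40 − 1 = 0.1200.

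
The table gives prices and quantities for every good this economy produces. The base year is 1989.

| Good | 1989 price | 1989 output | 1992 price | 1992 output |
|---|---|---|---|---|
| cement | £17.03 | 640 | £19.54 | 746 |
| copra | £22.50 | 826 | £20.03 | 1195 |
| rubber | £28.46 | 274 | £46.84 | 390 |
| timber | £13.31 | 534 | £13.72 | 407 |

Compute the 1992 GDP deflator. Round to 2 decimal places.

Nominal GDP 1992 = 19.54·746 + 20.03·1195 + 46.84·390 + 13.72·407 = 62364.33.
Real GDP 1992 (at 1989 prices) = 17.03·746 + 22.50·1195 + 28.46·390 + 13.31·407 = 56108.45.
Deflator = Nominal/Real × 100 = 62364.33/56108.45 × 100 = 111.150.

111.15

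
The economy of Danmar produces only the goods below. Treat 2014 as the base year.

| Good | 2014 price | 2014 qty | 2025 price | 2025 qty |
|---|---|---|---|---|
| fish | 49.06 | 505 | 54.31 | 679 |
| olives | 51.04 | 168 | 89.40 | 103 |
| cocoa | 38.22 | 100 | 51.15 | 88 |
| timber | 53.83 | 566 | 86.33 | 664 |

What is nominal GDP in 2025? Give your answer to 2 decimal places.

107909.01

Nominal GDP 2025 = Σ (p_2025 × q_2025) = 54.31·679 + 89.40·103 + 51.15·88 + 86.33·664 = 107909.01.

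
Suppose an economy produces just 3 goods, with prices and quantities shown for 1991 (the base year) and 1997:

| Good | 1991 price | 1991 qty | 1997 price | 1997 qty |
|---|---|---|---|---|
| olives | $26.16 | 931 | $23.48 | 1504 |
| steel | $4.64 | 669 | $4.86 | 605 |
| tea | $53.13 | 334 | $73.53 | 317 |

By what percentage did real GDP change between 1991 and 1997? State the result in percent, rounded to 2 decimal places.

30.50%

Real GDP 1991 = Nominal GDP 1991 = 26.16·931 + 4.64·669 + 53.13·334 = 45204.54.
Real GDP 1997 (at 1991 prices) = 26.16·1504 + 4.64·605 + 53.13·317 = 58994.05.
Real growth = 58994.05/45204.54 − 1 = 0.3050.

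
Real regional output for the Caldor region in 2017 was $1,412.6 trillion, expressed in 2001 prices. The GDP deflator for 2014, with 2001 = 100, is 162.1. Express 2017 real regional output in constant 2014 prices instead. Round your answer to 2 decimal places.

$2,289.82 trillion

Real regional output in 2014 prices = Real regional output in 2001 prices × (P_2014/P_2001) = 1412.6 × 1.621 = 2289.82.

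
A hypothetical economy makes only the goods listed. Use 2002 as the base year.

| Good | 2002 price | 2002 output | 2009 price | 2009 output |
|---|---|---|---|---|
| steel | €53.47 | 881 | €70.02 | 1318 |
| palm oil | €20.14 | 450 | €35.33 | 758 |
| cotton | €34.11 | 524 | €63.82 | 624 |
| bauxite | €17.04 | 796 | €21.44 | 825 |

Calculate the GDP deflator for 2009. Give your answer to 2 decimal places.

145.83

Nominal GDP 2009 = 70.02·1318 + 35.33·758 + 63.82·624 + 21.44·825 = 176578.18.
Real GDP 2009 (at 2002 prices) = 53.47·1318 + 20.14·758 + 34.11·624 + 17.04·825 = 121082.22.
Deflator = Nominal/Real × 100 = 176578.18/121082.22 × 100 = 145.833.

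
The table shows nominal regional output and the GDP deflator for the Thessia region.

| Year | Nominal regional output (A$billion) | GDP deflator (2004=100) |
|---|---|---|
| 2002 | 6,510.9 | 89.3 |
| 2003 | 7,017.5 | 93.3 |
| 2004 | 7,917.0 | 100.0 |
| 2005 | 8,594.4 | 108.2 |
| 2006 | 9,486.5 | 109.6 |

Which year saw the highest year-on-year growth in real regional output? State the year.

2003: real = 7017.5/0.933 = 7521.44; growth vs 2002 (7291.04) = 3.16%.
2004: real = 7917.0/1.000 = 7917.00; growth vs 2003 (7521.44) = 5.26%.
2005: real = 8594.4/1.082 = 7943.07; growth vs 2004 (7917.00) = 0.33%.
2006: real = 9486.5/1.096 = 8655.57; growth vs 2005 (7943.07) = 8.97%.

2006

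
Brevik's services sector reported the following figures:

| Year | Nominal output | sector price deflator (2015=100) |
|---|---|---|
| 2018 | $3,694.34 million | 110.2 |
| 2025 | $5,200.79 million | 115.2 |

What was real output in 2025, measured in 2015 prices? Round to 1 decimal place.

$4,514.6 million

Real output = Nominal / (sector price deflator/100) = 5200.79 / 1.152 = 4514.57.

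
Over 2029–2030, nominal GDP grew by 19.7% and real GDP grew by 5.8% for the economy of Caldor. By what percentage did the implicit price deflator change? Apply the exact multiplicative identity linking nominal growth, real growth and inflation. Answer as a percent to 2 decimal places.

(1 + g_nom) = (1 + g_real)(1 + π), so π = 1.1970 / 1.0580 − 1 = 0.13138.

13.14%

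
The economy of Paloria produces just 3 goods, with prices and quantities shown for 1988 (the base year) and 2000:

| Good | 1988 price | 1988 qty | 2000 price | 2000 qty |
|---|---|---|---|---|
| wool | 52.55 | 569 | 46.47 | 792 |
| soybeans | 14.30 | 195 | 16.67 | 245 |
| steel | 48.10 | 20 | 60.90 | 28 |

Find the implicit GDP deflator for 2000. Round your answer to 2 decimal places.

91.66

Nominal GDP 2000 = 46.47·792 + 16.67·245 + 60.90·28 = 42593.59.
Real GDP 2000 (at 1988 prices) = 52.55·792 + 14.30·245 + 48.10·28 = 46469.90.
Deflator = Nominal/Real × 100 = 42593.59/46469.90 × 100 = 91.658.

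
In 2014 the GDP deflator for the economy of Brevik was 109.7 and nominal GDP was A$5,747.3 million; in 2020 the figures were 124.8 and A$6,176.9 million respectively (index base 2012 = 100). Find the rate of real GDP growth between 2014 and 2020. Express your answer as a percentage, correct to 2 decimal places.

Real GDP 2014 = 5747.3 / 1.097 = 5239.11.
Real GDP 2020 = 6176.9 / 1.248 = 4949.44.
Real growth = 4949.44 / 5239.11 − 1 = -0.0553.

-5.53%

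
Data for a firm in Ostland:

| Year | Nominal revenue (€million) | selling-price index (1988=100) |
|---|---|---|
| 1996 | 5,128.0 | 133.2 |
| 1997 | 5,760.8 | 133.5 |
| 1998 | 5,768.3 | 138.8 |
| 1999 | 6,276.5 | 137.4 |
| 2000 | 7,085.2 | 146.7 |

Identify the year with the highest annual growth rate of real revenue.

1997

1997: real = 5760.8/1.335 = 4315.21; growth vs 1996 (3849.85) = 12.09%.
1998: real = 5768.3/1.388 = 4155.84; growth vs 1997 (4315.21) = -3.69%.
1999: real = 6276.5/1.374 = 4568.05; growth vs 1998 (4155.84) = 9.92%.
2000: real = 7085.2/1.467 = 4829.72; growth vs 1999 (4568.05) = 5.73%.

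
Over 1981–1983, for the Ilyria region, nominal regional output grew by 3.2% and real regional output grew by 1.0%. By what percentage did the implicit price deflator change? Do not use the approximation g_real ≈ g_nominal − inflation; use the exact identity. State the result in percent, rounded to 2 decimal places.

2.18%

(1 + g_nom) = (1 + g_real)(1 + π), so π = 1.0320 / 1.0100 − 1 = 0.02178.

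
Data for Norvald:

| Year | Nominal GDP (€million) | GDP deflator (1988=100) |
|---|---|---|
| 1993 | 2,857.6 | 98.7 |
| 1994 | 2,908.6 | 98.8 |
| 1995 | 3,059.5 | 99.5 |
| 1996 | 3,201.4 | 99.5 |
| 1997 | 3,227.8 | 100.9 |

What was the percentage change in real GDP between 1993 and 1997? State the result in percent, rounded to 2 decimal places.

Real GDP 1993 = 2857.6/0.987 = 2895.24.
Real GDP 1997 = 3227.8/1.009 = 3199.01.
Change = 3199.01/2895.24 − 1 = 0.1049.

10.49%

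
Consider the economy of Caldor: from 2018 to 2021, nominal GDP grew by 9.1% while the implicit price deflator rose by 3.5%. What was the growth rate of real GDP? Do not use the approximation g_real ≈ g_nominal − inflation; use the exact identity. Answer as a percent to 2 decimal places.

(1 + g_nom) = (1 + g_real)(1 + π), so g_real = 1.0910 / 1.0350 − 1 = 0.05411.

5.41%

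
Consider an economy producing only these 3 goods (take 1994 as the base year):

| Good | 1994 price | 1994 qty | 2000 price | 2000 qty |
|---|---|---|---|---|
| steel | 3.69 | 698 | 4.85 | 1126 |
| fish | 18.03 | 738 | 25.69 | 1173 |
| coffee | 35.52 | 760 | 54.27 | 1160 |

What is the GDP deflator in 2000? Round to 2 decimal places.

Nominal GDP 2000 = 4.85·1126 + 25.69·1173 + 54.27·1160 = 98548.67.
Real GDP 2000 (at 1994 prices) = 3.69·1126 + 18.03·1173 + 35.52·1160 = 66507.33.
Deflator = Nominal/Real × 100 = 98548.67/66507.33 × 100 = 148.177.

148.18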